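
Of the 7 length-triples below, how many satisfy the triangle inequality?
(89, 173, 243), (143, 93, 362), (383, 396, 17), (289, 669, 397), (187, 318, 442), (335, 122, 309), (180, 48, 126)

5

(89,173,243): 89+173 > 243 → valid
(93,143,362): 93+143 ≤ 362 → not valid
(17,383,396): 17+383 > 396 → valid
(289,397,669): 289+397 > 669 → valid
(187,318,442): 187+318 > 442 → valid
(122,309,335): 122+309 > 335 → valid
(48,126,180): 48+126 ≤ 180 → not valid
5 of the 7 triples form a triangle.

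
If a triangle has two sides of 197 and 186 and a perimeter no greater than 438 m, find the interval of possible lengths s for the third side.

11 < s ≤ 55

Triangle inequality alone gives 11 < s < 383.
The perimeter condition gives s ≤ 438 − 197 − 186 = 55.
Intersecting the two: 11 < s ≤ 55.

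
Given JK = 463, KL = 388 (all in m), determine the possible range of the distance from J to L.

By the triangle inequality, |463 − 388| ≤ JL ≤ 463 + 388.

75 ≤ JL ≤ 851 m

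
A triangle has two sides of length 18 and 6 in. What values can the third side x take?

12 < x < 24 (in)

By the triangle inequality, x must be less than 18 + 6 = 24 and greater than |18 − 6| = 12.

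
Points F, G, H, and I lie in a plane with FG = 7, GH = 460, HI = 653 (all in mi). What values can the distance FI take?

The maximum is all hops collinear in one direction: 7 + 460 + 653 = 1120.
The longest hop is 653; the others sum to 467. Folding the others back against it leaves at least 653 − 467 = 186.

186 ≤ FI ≤ 1120 mi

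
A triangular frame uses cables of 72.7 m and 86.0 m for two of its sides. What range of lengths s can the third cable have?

By the triangle inequality, s must be less than 72.7 + 86.0 = 158.7 and greater than |72.7 − 86.0| = 13.3.

13.3 < s < 158.7 (m)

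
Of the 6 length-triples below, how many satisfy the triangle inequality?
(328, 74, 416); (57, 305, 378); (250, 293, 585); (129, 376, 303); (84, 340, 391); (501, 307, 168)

(74,328,416): 74+328 ≤ 416 → not valid
(57,305,378): 57+305 ≤ 378 → not valid
(250,293,585): 250+293 ≤ 585 → not valid
(129,303,376): 129+303 > 376 → valid
(84,340,391): 84+340 > 391 → valid
(168,307,501): 168+307 ≤ 501 → not valid
2 of the 6 triples form a triangle.

2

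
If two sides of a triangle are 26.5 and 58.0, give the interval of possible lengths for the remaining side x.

31.5 < x < 84.5

By the triangle inequality, x must be less than 26.5 + 58.0 = 84.5 and greater than |26.5 − 58.0| = 31.5.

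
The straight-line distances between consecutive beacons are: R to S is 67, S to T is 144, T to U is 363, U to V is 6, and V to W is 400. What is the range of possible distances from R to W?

0 ≤ RW ≤ 980

The maximum is all hops collinear in one direction: 67 + 144 + 363 + 6 + 400 = 980.
The longest hop is 400; the others sum to 580. Since 400 ≤ 580, the path can fold back on itself completely, so the minimum distance is 0.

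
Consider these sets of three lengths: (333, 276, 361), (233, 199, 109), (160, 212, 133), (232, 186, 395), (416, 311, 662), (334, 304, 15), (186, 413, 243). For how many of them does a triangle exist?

6

(276,333,361): 276+333 > 361 → valid
(109,199,233): 109+199 > 233 → valid
(133,160,212): 133+160 > 212 → valid
(186,232,395): 186+232 > 395 → valid
(311,416,662): 311+416 > 662 → valid
(15,304,334): 15+304 ≤ 334 → not valid
(186,243,413): 186+243 > 413 → valid
6 of the 7 triples form a triangle.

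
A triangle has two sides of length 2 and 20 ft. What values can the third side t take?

18 < t < 22 (ft)

By the triangle inequality, t must be less than 2 + 20 = 22 and greater than |2 − 20| = 18.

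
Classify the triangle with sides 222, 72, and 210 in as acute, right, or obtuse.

Compare the square of the longest side to the sum of squares of the other two: 72² + 210² = 49284 = 222².

right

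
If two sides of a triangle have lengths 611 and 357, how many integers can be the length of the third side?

713

The third side lies in the open interval (254, 968).
Integers from 255 to 967 inclusive: 967 − 255 + 1 = 713.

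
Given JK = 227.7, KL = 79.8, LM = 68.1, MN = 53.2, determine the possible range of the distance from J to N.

The maximum is all hops collinear in one direction: 227.7 + 79.8 + 68.1 + 53.2 = 428.8.
The longest hop is 227.7; the others sum to 201.1. Folding the others back against it leaves at least 227.7 − 201.1 = 26.6.

26.6 ≤ JN ≤ 428.8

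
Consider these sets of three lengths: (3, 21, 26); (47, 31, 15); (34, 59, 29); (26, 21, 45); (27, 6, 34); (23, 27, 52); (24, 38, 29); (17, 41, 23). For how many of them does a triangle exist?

3

(3,21,26): 3+21 ≤ 26 → not valid
(15,31,47): 15+31 ≤ 47 → not valid
(29,34,59): 29+34 > 59 → valid
(21,26,45): 21+26 > 45 → valid
(6,27,34): 6+27 ≤ 34 → not valid
(23,27,52): 23+27 ≤ 52 → not valid
(24,29,38): 24+29 > 38 → valid
(17,23,41): 17+23 ≤ 41 → not valid
3 of the 8 triples form a triangle.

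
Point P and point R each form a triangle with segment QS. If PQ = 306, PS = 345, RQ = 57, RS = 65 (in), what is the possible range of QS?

39 < QS < 122

From triangle PQS: |306 − 345| < QS < 306 + 345, i.e. 39 < QS < 651.
From triangle RQS: 8 < QS < 122.
Both must hold, so QS lies in the intersection.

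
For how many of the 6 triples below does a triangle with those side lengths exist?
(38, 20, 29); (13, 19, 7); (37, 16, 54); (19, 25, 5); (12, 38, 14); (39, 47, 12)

(20,29,38): 20+29 > 38 → valid
(7,13,19): 7+13 > 19 → valid
(16,37,54): 16+37 ≤ 54 → not valid
(5,19,25): 5+19 ≤ 25 → not valid
(12,14,38): 12+14 ≤ 38 → not valid
(12,39,47): 12+39 > 47 → valid
3 of the 6 triples form a triangle.

3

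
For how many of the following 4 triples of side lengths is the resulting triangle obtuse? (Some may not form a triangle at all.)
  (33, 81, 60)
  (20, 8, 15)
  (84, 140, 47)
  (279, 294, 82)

3

(33,81,60): 33²+60² = 4689 < 6561 = 81² → obtuse
(20,8,15): 8²+15² = 289 < 400 = 20² → obtuse
(84,140,47): 47+84 ≤ 140, not a triangle
(279,294,82): 82²+279² = 84565 < 86436 = 294² → obtuse
3 of the 4 are obtuse.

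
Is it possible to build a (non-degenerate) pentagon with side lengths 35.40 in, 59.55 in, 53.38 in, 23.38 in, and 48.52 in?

Yes

A pentagon exists iff every side is shorter than the sum of the others — equivalently, the longest side is less than the sum of the rest.
Longest side 59.55 < 160.68 (sum of the remaining 4), so yes.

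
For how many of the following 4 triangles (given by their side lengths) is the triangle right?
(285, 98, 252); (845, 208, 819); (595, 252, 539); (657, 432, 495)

3

(285,98,252): 98²+252² = 73108 < 81225 = 285² → obtuse
(845,208,819): 208²+819² = 714025 = 845² → right
(595,252,539): 252²+539² = 354025 = 595² → right
(657,432,495): 432²+495² = 431649 = 657² → right
3 of the 4 are right.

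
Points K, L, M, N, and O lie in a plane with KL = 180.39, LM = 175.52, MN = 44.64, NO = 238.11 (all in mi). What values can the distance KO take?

The maximum is all hops collinear in one direction: 180.39 + 175.52 + 44.64 + 238.11 = 638.66.
The longest hop is 238.11; the others sum to 400.55. Since 238.11 ≤ 400.55, the path can fold back on itself completely, so the minimum distance is 0.

0 ≤ KO ≤ 638.66 mi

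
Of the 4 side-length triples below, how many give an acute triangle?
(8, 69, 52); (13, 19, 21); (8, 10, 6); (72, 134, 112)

1

(8,69,52): 8+52 ≤ 69, not a triangle
(13,19,21): 13²+19² = 530 > 441 = 21² → acute
(8,10,6): 6²+8² = 100 = 10² → right
(72,134,112): 72²+112² = 17728 < 17956 = 134² → obtuse
1 of the 4 is acute.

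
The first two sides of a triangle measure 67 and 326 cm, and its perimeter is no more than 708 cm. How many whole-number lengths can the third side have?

Triangle inequality: 259 < x < 393. Perimeter ≤ 708 gives x ≤ 708 − 67 − 326 = 315.
So 259 < x ≤ 315; integers 260 through 315: 56 values.

56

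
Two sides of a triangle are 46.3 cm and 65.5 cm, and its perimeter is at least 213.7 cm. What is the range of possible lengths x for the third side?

Triangle inequality alone gives 19.2 < x < 111.8.
The perimeter condition gives x ≥ 213.7 − 46.3 − 65.5 = 101.9.
Intersecting the two: 101.9 ≤ x < 111.8.

101.9 ≤ x < 111.8 cm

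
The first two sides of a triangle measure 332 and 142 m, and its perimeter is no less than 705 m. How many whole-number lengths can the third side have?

Triangle inequality: 190 < x < 474. Perimeter ≥ 705 gives x ≥ 705 − 332 − 142 = 231.
So 231 ≤ x < 474; integers 231 through 473: 243 values.

243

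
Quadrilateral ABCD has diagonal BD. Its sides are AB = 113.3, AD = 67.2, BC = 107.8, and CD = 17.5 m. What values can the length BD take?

90.3 < BD < 125.3

From triangle ABD: |113.3 − 67.2| < BD < 113.3 + 67.2, i.e. 46.1 < BD < 180.5.
From triangle CBD: 90.3 < BD < 125.3.
Both must hold, so BD lies in the intersection.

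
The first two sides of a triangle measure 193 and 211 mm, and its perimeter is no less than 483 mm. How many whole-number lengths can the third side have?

325

Triangle inequality: 18 < x < 404. Perimeter ≥ 483 gives x ≥ 483 − 193 − 211 = 79.
So 79 ≤ x < 404; integers 79 through 403: 325 values.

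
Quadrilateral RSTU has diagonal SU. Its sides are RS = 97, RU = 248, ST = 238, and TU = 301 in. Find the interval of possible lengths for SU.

151 < SU < 345

From triangle RSU: |97 − 248| < SU < 97 + 248, i.e. 151 < SU < 345.
From triangle TSU: 63 < SU < 539.
Both must hold, so SU lies in the intersection.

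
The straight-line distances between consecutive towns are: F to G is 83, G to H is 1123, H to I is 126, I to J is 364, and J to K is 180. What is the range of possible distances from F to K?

370 ≤ FK ≤ 1876

The maximum is all hops collinear in one direction: 83 + 1123 + 126 + 364 + 180 = 1876.
The longest hop is 1123; the others sum to 753. Folding the others back against it leaves at least 1123 − 753 = 370.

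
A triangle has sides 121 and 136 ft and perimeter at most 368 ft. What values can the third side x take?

15 < x ≤ 111

Triangle inequality alone gives 15 < x < 257.
The perimeter condition gives x ≤ 368 − 121 − 136 = 111.
Intersecting the two: 15 < x ≤ 111.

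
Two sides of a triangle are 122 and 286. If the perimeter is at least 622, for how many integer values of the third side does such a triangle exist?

Triangle inequality: 164 < x < 408. Perimeter ≥ 622 gives x ≥ 622 − 122 − 286 = 214.
So 214 ≤ x < 408; integers 214 through 407: 194 values.

194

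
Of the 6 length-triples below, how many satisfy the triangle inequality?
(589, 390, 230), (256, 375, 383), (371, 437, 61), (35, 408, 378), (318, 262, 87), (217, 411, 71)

(230,390,589): 230+390 > 589 → valid
(256,375,383): 256+375 > 383 → valid
(61,371,437): 61+371 ≤ 437 → not valid
(35,378,408): 35+378 > 408 → valid
(87,262,318): 87+262 > 318 → valid
(71,217,411): 71+217 ≤ 411 → not valid
4 of the 6 triples form a triangle.

4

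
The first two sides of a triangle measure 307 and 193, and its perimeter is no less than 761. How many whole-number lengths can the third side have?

Triangle inequality: 114 < x < 500. Perimeter ≥ 761 gives x ≥ 761 − 307 − 193 = 261.
So 261 ≤ x < 500; integers 261 through 499: 239 values.

239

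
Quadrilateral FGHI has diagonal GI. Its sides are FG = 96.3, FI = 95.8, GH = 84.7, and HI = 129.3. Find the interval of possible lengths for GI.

From triangle FGI: |96.3 − 95.8| < GI < 96.3 + 95.8, i.e. 0.5 < GI < 192.1.
From triangle HGI: 44.6 < GI < 214.0.
Both must hold, so GI lies in the intersection.

44.6 < GI < 192.1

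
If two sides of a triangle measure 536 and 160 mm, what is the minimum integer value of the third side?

The third side must be strictly greater than |536 − 160| = 376.
The smallest integer above 376 is 377.

377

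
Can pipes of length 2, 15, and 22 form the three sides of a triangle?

No

The longest side is 22, but the other two sum to only 17.
17 < 22, so the triangle inequality fails.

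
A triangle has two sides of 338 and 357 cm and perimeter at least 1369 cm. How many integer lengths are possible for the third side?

Triangle inequality: 19 < x < 695. Perimeter ≥ 1369 gives x ≥ 1369 − 338 − 357 = 674.
So 674 ≤ x < 695; integers 674 through 694: 21 values.

21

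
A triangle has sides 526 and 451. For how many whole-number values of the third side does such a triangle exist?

901

The third side lies in the open interval (75, 977).
Integers from 76 to 976 inclusive: 976 − 76 + 1 = 901.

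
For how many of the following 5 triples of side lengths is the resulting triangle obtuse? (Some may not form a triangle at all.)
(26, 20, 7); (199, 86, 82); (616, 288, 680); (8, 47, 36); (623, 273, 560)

(26,20,7): 7²+20² = 449 < 676 = 26² → obtuse
(199,86,82): 82+86 ≤ 199, not a triangle
(616,288,680): 288²+616² = 462400 = 680² → right
(8,47,36): 8+36 ≤ 47, not a triangle
(623,273,560): 273²+560² = 388129 = 623² → right
1 of the 5 is obtuse.

1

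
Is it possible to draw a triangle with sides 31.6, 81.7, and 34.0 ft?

The longest side is 81.7, but the other two sum to only 65.6.
65.6 < 81.7, so the triangle inequality fails.

No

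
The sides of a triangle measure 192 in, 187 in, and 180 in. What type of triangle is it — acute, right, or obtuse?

Compare the square of the longest side to the sum of squares of the other two: 180² + 187² = 67369 > 36864 = 192².

acute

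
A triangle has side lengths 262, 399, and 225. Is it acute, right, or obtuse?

obtuse

Compare the square of the longest side to the sum of squares of the other two: 225² + 262² = 119269 < 159201 = 399².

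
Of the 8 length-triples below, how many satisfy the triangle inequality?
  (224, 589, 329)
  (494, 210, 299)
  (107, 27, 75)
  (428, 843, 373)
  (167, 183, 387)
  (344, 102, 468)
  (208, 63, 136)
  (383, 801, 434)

2

(224,329,589): 224+329 ≤ 589 → not valid
(210,299,494): 210+299 > 494 → valid
(27,75,107): 27+75 ≤ 107 → not valid
(373,428,843): 373+428 ≤ 843 → not valid
(167,183,387): 167+183 ≤ 387 → not valid
(102,344,468): 102+344 ≤ 468 → not valid
(63,136,208): 63+136 ≤ 208 → not valid
(383,434,801): 383+434 > 801 → valid
2 of the 8 triples form a triangle.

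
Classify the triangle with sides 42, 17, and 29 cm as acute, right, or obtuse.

Compare the square of the longest side to the sum of squares of the other two: 17² + 29² = 1130 < 1764 = 42².

obtuse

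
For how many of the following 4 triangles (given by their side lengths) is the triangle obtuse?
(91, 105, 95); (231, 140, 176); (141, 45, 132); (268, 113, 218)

(91,105,95): 91²+95² = 17306 > 11025 = 105² → acute
(231,140,176): 140²+176² = 50576 < 53361 = 231² → obtuse
(141,45,132): 45²+132² = 19449 < 19881 = 141² → obtuse
(268,113,218): 113²+218² = 60293 < 71824 = 268² → obtuse
3 of the 4 are obtuse.

3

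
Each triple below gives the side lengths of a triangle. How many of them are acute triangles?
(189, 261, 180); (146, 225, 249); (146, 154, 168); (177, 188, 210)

3

(189,261,180): 180²+189² = 68121 = 261² → right
(146,225,249): 146²+225² = 71941 > 62001 = 249² → acute
(146,154,168): 146²+154² = 45032 > 28224 = 168² → acute
(177,188,210): 177²+188² = 66673 > 44100 = 210² → acute
3 of the 4 are acute.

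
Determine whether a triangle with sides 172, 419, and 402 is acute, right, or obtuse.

acute

Compare the square of the longest side to the sum of squares of the other two: 172² + 402² = 191188 > 175561 = 419².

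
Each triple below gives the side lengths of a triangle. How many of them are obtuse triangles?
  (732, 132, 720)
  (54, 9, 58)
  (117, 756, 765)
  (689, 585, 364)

1

(732,132,720): 132²+720² = 535824 = 732² → right
(54,9,58): 9²+54² = 2997 < 3364 = 58² → obtuse
(117,756,765): 117²+756² = 585225 = 765² → right
(689,585,364): 364²+585² = 474721 = 689² → right
1 of the 4 is obtuse.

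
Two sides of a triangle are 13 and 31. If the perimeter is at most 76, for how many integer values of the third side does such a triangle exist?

Triangle inequality: 18 < x < 44. Perimeter ≤ 76 gives x ≤ 76 − 13 − 31 = 32.
So 18 < x ≤ 32; integers 19 through 32: 14 values.

14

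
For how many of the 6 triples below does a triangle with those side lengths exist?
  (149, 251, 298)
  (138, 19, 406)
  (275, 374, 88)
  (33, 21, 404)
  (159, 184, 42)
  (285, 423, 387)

(149,251,298): 149+251 > 298 → valid
(19,138,406): 19+138 ≤ 406 → not valid
(88,275,374): 88+275 ≤ 374 → not valid
(21,33,404): 21+33 ≤ 404 → not valid
(42,159,184): 42+159 > 184 → valid
(285,387,423): 285+387 > 423 → valid
3 of the 6 triples form a triangle.

3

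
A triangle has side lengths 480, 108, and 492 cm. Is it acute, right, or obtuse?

Compare the square of the longest side to the sum of squares of the other two: 108² + 480² = 242064 = 492².

right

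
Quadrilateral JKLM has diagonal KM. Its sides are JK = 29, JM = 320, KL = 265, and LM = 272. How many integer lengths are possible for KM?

From triangle JKM: 291 < KM < 349.
From triangle LKM: 7 < KM < 537.
Intersection: 291 < KM < 349, so integers 292 through 348: 57 values.

57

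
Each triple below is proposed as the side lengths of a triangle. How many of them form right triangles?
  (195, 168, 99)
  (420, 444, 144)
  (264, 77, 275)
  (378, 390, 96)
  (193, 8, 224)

(195,168,99): 99²+168² = 38025 = 195² → right
(420,444,144): 144²+420² = 197136 = 444² → right
(264,77,275): 77²+264² = 75625 = 275² → right
(378,390,96): 96²+378² = 152100 = 390² → right
(193,8,224): 8+193 ≤ 224, not a triangle
4 of the 5 are right.

4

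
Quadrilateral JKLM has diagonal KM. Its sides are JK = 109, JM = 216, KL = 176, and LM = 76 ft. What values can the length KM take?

From triangle JKM: |109 − 216| < KM < 109 + 216, i.e. 107 < KM < 325.
From triangle LKM: 100 < KM < 252.
Both must hold, so KM lies in the intersection.

107 < KM < 252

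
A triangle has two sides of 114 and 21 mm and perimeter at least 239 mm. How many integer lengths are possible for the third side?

Triangle inequality: 93 < x < 135. Perimeter ≥ 239 gives x ≥ 239 − 114 − 21 = 104.
So 104 ≤ x < 135; integers 104 through 134: 31 values.

31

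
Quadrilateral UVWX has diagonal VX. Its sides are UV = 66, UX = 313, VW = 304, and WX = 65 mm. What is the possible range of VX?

247 < VX < 369

From triangle UVX: |66 − 313| < VX < 66 + 313, i.e. 247 < VX < 379.
From triangle WVX: 239 < VX < 369.
Both must hold, so VX lies in the intersection.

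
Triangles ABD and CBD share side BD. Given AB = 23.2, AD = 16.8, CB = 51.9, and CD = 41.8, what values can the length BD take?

From triangle ABD: |23.2 − 16.8| < BD < 23.2 + 16.8, i.e. 6.4 < BD < 40.0.
From triangle CBD: 10.1 < BD < 93.7.
Both must hold, so BD lies in the intersection.

10.1 < BD < 40.0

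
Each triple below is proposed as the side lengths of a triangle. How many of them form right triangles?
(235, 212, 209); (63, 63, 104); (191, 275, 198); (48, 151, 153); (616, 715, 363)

(235,212,209): 209²+212² = 88625 > 55225 = 235² → acute
(63,63,104): 63²+63² = 7938 < 10816 = 104² → obtuse
(191,275,198): 191²+198² = 75685 > 75625 = 275² → acute
(48,151,153): 48²+151² = 25105 > 23409 = 153² → acute
(616,715,363): 363²+616² = 511225 = 715² → right
1 of the 5 is right.

1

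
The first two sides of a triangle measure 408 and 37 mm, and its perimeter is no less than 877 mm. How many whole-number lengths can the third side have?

Triangle inequality: 371 < x < 445. Perimeter ≥ 877 gives x ≥ 877 − 408 − 37 = 432.
So 432 ≤ x < 445; integers 432 through 444: 13 values.

13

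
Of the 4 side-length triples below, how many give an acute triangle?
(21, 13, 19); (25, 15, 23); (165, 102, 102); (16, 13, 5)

2

(21,13,19): 13²+19² = 530 > 441 = 21² → acute
(25,15,23): 15²+23² = 754 > 625 = 25² → acute
(165,102,102): 102²+102² = 20808 < 27225 = 165² → obtuse
(16,13,5): 5²+13² = 194 < 256 = 16² → obtuse
2 of the 4 are acute.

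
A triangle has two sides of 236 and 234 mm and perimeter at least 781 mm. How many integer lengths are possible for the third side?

159

Triangle inequality: 2 < x < 470. Perimeter ≥ 781 gives x ≥ 781 − 236 − 234 = 311.
So 311 ≤ x < 470; integers 311 through 469: 159 values.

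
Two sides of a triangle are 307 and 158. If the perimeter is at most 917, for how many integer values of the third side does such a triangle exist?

303

Triangle inequality: 149 < x < 465. Perimeter ≤ 917 gives x ≤ 917 − 307 − 158 = 452.
So 149 < x ≤ 452; integers 150 through 452: 303 values.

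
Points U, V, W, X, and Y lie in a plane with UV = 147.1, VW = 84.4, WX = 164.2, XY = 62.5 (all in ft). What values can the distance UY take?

The maximum is all hops collinear in one direction: 147.1 + 84.4 + 164.2 + 62.5 = 458.2.
The longest hop is 164.2; the others sum to 294.0. Since 164.2 ≤ 294.0, the path can fold back on itself completely, so the minimum distance is 0.

0 ≤ UY ≤ 458.2 ft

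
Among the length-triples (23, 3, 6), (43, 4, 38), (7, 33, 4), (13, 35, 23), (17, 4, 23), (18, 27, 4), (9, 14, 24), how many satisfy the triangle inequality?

(3,6,23): 3+6 ≤ 23 → not valid
(4,38,43): 4+38 ≤ 43 → not valid
(4,7,33): 4+7 ≤ 33 → not valid
(13,23,35): 13+23 > 35 → valid
(4,17,23): 4+17 ≤ 23 → not valid
(4,18,27): 4+18 ≤ 27 → not valid
(9,14,24): 9+14 ≤ 24 → not valid
1 of the 7 triples forms a triangle.

1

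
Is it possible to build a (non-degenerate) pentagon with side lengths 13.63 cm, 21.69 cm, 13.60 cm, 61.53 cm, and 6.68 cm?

No

For a pentagon, each side must be shorter than the sum of the others.
Here the longest side is 61.53, but the remaining 4 sides sum to only 55.60.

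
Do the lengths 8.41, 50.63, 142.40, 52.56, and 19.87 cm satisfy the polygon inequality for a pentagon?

For a pentagon, each side must be shorter than the sum of the others.
Here the longest side is 142.40, but the remaining 4 sides sum to only 131.47.

No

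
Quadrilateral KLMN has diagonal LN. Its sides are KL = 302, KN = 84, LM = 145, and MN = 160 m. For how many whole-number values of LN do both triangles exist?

86

From triangle KLN: 218 < LN < 386.
From triangle MLN: 15 < LN < 305.
Intersection: 218 < LN < 305, so integers 219 through 304: 86 values.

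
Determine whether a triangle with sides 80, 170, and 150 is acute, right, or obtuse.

Compare the square of the longest side to the sum of squares of the other two: 80² + 150² = 28900 = 170².

right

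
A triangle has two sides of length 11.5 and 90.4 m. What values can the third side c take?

78.9 < c < 101.9 (m)

By the triangle inequality, c must be less than 11.5 + 90.4 = 101.9 and greater than |11.5 − 90.4| = 78.9.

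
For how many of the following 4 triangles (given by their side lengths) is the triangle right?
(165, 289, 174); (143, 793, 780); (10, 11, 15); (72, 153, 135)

(165,289,174): 165²+174² = 57501 < 83521 = 289² → obtuse
(143,793,780): 143²+780² = 628849 = 793² → right
(10,11,15): 10²+11² = 221 < 225 = 15² → obtuse
(72,153,135): 72²+135² = 23409 = 153² → right
2 of the 4 are right.

2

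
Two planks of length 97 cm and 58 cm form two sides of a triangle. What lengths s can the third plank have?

39 < s < 155 (cm)

By the triangle inequality, s must be less than 97 + 58 = 155 and greater than |97 − 58| = 39.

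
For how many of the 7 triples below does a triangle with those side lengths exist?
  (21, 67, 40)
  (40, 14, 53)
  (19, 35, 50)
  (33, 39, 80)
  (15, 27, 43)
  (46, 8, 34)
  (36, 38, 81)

(21,40,67): 21+40 ≤ 67 → not valid
(14,40,53): 14+40 > 53 → valid
(19,35,50): 19+35 > 50 → valid
(33,39,80): 33+39 ≤ 80 → not valid
(15,27,43): 15+27 ≤ 43 → not valid
(8,34,46): 8+34 ≤ 46 → not valid
(36,38,81): 36+38 ≤ 81 → not valid
2 of the 7 triples form a triangle.

2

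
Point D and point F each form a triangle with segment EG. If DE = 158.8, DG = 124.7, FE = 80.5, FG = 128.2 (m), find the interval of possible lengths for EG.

47.7 < EG < 208.7

From triangle DEG: |158.8 − 124.7| < EG < 158.8 + 124.7, i.e. 34.1 < EG < 283.5.
From triangle FEG: 47.7 < EG < 208.7.
Both must hold, so EG lies in the intersection.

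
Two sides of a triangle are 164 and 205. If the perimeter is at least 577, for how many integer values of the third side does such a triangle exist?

Triangle inequality: 41 < x < 369. Perimeter ≥ 577 gives x ≥ 577 − 164 − 205 = 208.
So 208 ≤ x < 369; integers 208 through 368: 161 values.

161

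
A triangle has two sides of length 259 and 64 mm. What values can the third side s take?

195 < s < 323

By the triangle inequality, s must be less than 259 + 64 = 323 and greater than |259 − 64| = 195.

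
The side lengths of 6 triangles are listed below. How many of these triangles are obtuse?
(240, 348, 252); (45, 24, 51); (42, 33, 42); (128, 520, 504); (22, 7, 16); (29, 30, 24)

1

(240,348,252): 240²+252² = 121104 = 348² → right
(45,24,51): 24²+45² = 2601 = 51² → right
(42,33,42): 33²+42² = 2853 > 1764 = 42² → acute
(128,520,504): 128²+504² = 270400 = 520² → right
(22,7,16): 7²+16² = 305 < 484 = 22² → obtuse
(29,30,24): 24²+29² = 1417 > 900 = 30² → acute
1 of the 6 is obtuse.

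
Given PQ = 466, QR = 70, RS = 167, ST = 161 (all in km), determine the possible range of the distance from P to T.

68 ≤ PT ≤ 864 km

The maximum is all hops collinear in one direction: 466 + 70 + 167 + 161 = 864.
The longest hop is 466; the others sum to 398. Folding the others back against it leaves at least 466 − 398 = 68.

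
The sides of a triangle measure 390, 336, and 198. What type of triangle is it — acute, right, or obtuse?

right

Compare the square of the longest side to the sum of squares of the other two: 198² + 336² = 152100 = 390².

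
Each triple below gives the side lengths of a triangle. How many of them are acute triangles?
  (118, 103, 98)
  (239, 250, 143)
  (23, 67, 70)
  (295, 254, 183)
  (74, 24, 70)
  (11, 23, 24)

5

(118,103,98): 98²+103² = 20213 > 13924 = 118² → acute
(239,250,143): 143²+239² = 77570 > 62500 = 250² → acute
(23,67,70): 23²+67² = 5018 > 4900 = 70² → acute
(295,254,183): 183²+254² = 98005 > 87025 = 295² → acute
(74,24,70): 24²+70² = 5476 = 74² → right
(11,23,24): 11²+23² = 650 > 576 = 24² → acute
5 of the 6 are acute.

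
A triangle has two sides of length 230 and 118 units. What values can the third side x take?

By the triangle inequality, x must be less than 230 + 118 = 348 and greater than |230 − 118| = 112.

112 < x < 348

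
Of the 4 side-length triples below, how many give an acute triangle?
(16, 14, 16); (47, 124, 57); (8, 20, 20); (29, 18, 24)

3

(16,14,16): 14²+16² = 452 > 256 = 16² → acute
(47,124,57): 47+57 ≤ 124, not a triangle
(8,20,20): 8²+20² = 464 > 400 = 20² → acute
(29,18,24): 18²+24² = 900 > 841 = 29² → acute
3 of the 4 are acute.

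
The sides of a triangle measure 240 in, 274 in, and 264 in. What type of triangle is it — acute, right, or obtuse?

acute

Compare the square of the longest side to the sum of squares of the other two: 240² + 264² = 127296 > 75076 = 274².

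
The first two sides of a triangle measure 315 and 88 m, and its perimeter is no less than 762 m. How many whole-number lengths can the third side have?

44

Triangle inequality: 227 < x < 403. Perimeter ≥ 762 gives x ≥ 762 − 315 − 88 = 359.
So 359 ≤ x < 403; integers 359 through 402: 44 values.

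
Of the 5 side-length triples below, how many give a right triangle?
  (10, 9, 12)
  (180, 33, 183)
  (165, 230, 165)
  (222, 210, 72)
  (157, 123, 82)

2

(10,9,12): 9²+10² = 181 > 144 = 12² → acute
(180,33,183): 33²+180² = 33489 = 183² → right
(165,230,165): 165²+165² = 54450 > 52900 = 230² → acute
(222,210,72): 72²+210² = 49284 = 222² → right
(157,123,82): 82²+123² = 21853 < 24649 = 157² → obtuse
2 of the 5 are right.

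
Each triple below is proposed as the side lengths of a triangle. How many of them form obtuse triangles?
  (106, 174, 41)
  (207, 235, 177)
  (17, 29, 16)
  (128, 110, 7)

1

(106,174,41): 41+106 ≤ 174, not a triangle
(207,235,177): 177²+207² = 74178 > 55225 = 235² → acute
(17,29,16): 16²+17² = 545 < 841 = 29² → obtuse
(128,110,7): 7+110 ≤ 128, not a triangle
1 of the 4 is obtuse.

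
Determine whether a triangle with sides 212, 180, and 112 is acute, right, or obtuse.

Compare the square of the longest side to the sum of squares of the other two: 112² + 180² = 44944 = 212².

right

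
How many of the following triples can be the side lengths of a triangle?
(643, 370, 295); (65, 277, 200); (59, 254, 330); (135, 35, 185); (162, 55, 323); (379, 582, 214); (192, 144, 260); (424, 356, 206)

4

(295,370,643): 295+370 > 643 → valid
(65,200,277): 65+200 ≤ 277 → not valid
(59,254,330): 59+254 ≤ 330 → not valid
(35,135,185): 35+135 ≤ 185 → not valid
(55,162,323): 55+162 ≤ 323 → not valid
(214,379,582): 214+379 > 582 → valid
(144,192,260): 144+192 > 260 → valid
(206,356,424): 206+356 > 424 → valid
4 of the 8 triples form a triangle.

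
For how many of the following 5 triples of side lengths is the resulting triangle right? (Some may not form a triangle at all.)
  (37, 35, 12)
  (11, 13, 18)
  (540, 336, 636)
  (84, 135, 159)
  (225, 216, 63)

(37,35,12): 12²+35² = 1369 = 37² → right
(11,13,18): 11²+13² = 290 < 324 = 18² → obtuse
(540,336,636): 336²+540² = 404496 = 636² → right
(84,135,159): 84²+135² = 25281 = 159² → right
(225,216,63): 63²+216² = 50625 = 225² → right
4 of the 5 are right.

4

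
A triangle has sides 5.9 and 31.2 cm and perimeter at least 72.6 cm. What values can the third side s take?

Triangle inequality alone gives 25.3 < s < 37.1.
The perimeter condition gives s ≥ 72.6 − 5.9 − 31.2 = 35.5.
Intersecting the two: 35.5 ≤ s < 37.1.

35.5 ≤ s < 37.1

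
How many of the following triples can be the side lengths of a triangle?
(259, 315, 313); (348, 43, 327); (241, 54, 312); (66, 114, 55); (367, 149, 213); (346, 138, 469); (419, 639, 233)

5

(259,313,315): 259+313 > 315 → valid
(43,327,348): 43+327 > 348 → valid
(54,241,312): 54+241 ≤ 312 → not valid
(55,66,114): 55+66 > 114 → valid
(149,213,367): 149+213 ≤ 367 → not valid
(138,346,469): 138+346 > 469 → valid
(233,419,639): 233+419 > 639 → valid
5 of the 7 triples form a triangle.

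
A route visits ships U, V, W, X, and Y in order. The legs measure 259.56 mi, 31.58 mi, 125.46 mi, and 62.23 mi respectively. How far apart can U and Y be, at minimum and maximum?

40.29 ≤ UY ≤ 478.83 mi

The maximum is all hops collinear in one direction: 259.56 + 31.58 + 125.46 + 62.23 = 478.83.
The longest hop is 259.56; the others sum to 219.27. Folding the others back against it leaves at least 259.56 − 219.27 = 40.29.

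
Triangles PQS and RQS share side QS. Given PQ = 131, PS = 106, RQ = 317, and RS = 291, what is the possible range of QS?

From triangle PQS: |131 − 106| < QS < 131 + 106, i.e. 25 < QS < 237.
From triangle RQS: 26 < QS < 608.
Both must hold, so QS lies in the intersection.

26 < QS < 237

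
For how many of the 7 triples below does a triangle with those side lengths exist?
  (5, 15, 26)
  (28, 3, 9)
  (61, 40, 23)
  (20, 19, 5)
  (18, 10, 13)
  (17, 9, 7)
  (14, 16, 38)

(5,15,26): 5+15 ≤ 26 → not valid
(3,9,28): 3+9 ≤ 28 → not valid
(23,40,61): 23+40 > 61 → valid
(5,19,20): 5+19 > 20 → valid
(10,13,18): 10+13 > 18 → valid
(7,9,17): 7+9 ≤ 17 → not valid
(14,16,38): 14+16 ≤ 38 → not valid
3 of the 7 triples form a triangle.

3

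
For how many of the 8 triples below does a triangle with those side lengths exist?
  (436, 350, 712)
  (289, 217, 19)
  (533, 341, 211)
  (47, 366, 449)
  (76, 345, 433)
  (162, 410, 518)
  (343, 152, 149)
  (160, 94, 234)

(350,436,712): 350+436 > 712 → valid
(19,217,289): 19+217 ≤ 289 → not valid
(211,341,533): 211+341 > 533 → valid
(47,366,449): 47+366 ≤ 449 → not valid
(76,345,433): 76+345 ≤ 433 → not valid
(162,410,518): 162+410 > 518 → valid
(149,152,343): 149+152 ≤ 343 → not valid
(94,160,234): 94+160 > 234 → valid
4 of the 8 triples form a triangle.

4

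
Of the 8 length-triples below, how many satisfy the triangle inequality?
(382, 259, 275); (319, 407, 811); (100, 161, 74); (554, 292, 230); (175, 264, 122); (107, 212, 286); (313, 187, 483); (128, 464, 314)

5

(259,275,382): 259+275 > 382 → valid
(319,407,811): 319+407 ≤ 811 → not valid
(74,100,161): 74+100 > 161 → valid
(230,292,554): 230+292 ≤ 554 → not valid
(122,175,264): 122+175 > 264 → valid
(107,212,286): 107+212 > 286 → valid
(187,313,483): 187+313 > 483 → valid
(128,314,464): 128+314 ≤ 464 → not valid
5 of the 8 triples form a triangle.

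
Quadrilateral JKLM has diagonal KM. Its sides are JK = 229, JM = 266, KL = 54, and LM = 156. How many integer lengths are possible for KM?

From triangle JKM: 37 < KM < 495.
From triangle LKM: 102 < KM < 210.
Intersection: 102 < KM < 210, so integers 103 through 209: 107 values.

107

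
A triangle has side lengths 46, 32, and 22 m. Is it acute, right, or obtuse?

Compare the square of the longest side to the sum of squares of the other two: 22² + 32² = 1508 < 2116 = 46².

obtuse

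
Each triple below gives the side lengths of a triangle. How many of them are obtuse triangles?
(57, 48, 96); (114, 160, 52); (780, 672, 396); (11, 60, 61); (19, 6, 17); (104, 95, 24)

4

(57,48,96): 48²+57² = 5553 < 9216 = 96² → obtuse
(114,160,52): 52²+114² = 15700 < 25600 = 160² → obtuse
(780,672,396): 396²+672² = 608400 = 780² → right
(11,60,61): 11²+60² = 3721 = 61² → right
(19,6,17): 6²+17² = 325 < 361 = 19² → obtuse
(104,95,24): 24²+95² = 9601 < 10816 = 104² → obtuse
4 of the 6 are obtuse.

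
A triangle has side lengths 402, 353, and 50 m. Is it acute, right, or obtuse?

obtuse

Compare the square of the longest side to the sum of squares of the other two: 50² + 353² = 127109 < 161604 = 402².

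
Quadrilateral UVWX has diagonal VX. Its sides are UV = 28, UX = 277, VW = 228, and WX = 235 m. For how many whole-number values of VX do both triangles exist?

55

From triangle UVX: 249 < VX < 305.
From triangle WVX: 7 < VX < 463.
Intersection: 249 < VX < 305, so integers 250 through 304: 55 values.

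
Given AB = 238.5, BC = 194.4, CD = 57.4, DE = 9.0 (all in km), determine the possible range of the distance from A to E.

0 ≤ AE ≤ 499.3 km

The maximum is all hops collinear in one direction: 238.5 + 194.4 + 57.4 + 9.0 = 499.3.
The longest hop is 238.5; the others sum to 260.8. Since 238.5 ≤ 260.8, the path can fold back on itself completely, so the minimum distance is 0.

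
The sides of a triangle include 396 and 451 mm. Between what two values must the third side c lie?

By the triangle inequality, c must be less than 396 + 451 = 847 and greater than |396 − 451| = 55.

55 < c < 847 (mm)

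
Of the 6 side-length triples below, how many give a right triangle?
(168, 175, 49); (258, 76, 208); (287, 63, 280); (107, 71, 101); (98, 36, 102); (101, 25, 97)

2

(168,175,49): 49²+168² = 30625 = 175² → right
(258,76,208): 76²+208² = 49040 < 66564 = 258² → obtuse
(287,63,280): 63²+280² = 82369 = 287² → right
(107,71,101): 71²+101² = 15242 > 11449 = 107² → acute
(98,36,102): 36²+98² = 10900 > 10404 = 102² → acute
(101,25,97): 25²+97² = 10034 < 10201 = 101² → obtuse
2 of the 6 are right.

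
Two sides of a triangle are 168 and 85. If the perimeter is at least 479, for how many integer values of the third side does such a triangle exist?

27

Triangle inequality: 83 < x < 253. Perimeter ≥ 479 gives x ≥ 479 − 168 − 85 = 226.
So 226 ≤ x < 253; integers 226 through 252: 27 values.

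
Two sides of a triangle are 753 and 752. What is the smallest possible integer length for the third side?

2

The third side must be strictly greater than |753 − 752| = 1.
The smallest integer above 1 is 2.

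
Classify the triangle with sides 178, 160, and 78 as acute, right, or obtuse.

Compare the square of the longest side to the sum of squares of the other two: 78² + 160² = 31684 = 178².

right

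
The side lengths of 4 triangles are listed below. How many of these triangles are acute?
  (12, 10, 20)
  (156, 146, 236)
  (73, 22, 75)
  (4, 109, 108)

(12,10,20): 10²+12² = 244 < 400 = 20² → obtuse
(156,146,236): 146²+156² = 45652 < 55696 = 236² → obtuse
(73,22,75): 22²+73² = 5813 > 5625 = 75² → acute
(4,109,108): 4²+108² = 11680 < 11881 = 109² → obtuse
1 of the 4 is acute.

1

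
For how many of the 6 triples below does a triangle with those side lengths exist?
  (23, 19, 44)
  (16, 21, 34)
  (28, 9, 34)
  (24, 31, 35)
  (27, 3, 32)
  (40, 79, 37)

(19,23,44): 19+23 ≤ 44 → not valid
(16,21,34): 16+21 > 34 → valid
(9,28,34): 9+28 > 34 → valid
(24,31,35): 24+31 > 35 → valid
(3,27,32): 3+27 ≤ 32 → not valid
(37,40,79): 37+40 ≤ 79 → not valid
3 of the 6 triples form a triangle.

3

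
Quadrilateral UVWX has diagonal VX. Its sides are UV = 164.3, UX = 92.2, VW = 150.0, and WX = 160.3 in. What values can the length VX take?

72.1 < VX < 256.5

From triangle UVX: |164.3 − 92.2| < VX < 164.3 + 92.2, i.e. 72.1 < VX < 256.5.
From triangle WVX: 10.3 < VX < 310.3.
Both must hold, so VX lies in the intersection.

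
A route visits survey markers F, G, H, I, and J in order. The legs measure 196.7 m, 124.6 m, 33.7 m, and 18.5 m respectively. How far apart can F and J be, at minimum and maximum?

19.9 ≤ FJ ≤ 373.5 m

The maximum is all hops collinear in one direction: 196.7 + 124.6 + 33.7 + 18.5 = 373.5.
The longest hop is 196.7; the others sum to 176.8. Folding the others back against it leaves at least 196.7 − 176.8 = 19.9.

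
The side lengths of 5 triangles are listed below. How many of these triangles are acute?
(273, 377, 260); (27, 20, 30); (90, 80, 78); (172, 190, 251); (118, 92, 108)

4

(273,377,260): 260²+273² = 142129 = 377² → right
(27,20,30): 20²+27² = 1129 > 900 = 30² → acute
(90,80,78): 78²+80² = 12484 > 8100 = 90² → acute
(172,190,251): 172²+190² = 65684 > 63001 = 251² → acute
(118,92,108): 92²+108² = 20128 > 13924 = 118² → acute
4 of the 5 are acute.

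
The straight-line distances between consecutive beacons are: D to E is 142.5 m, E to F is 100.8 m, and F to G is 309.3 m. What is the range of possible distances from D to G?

The maximum is all hops collinear in one direction: 142.5 + 100.8 + 309.3 = 552.6.
The longest hop is 309.3; the others sum to 243.3. Folding the others back against it leaves at least 309.3 − 243.3 = 66.0.

66.0 ≤ DG ≤ 552.6 m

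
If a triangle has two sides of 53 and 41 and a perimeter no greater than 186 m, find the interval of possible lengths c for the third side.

Triangle inequality alone gives 12 < c < 94.
The perimeter condition gives c ≤ 186 − 53 − 41 = 92.
Intersecting the two: 12 < c ≤ 92.

12 < c ≤ 92 m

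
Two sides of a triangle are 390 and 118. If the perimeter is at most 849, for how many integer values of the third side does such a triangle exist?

Triangle inequality: 272 < x < 508. Perimeter ≤ 849 gives x ≤ 849 − 390 − 118 = 341.
So 272 < x ≤ 341; integers 273 through 341: 69 values.

69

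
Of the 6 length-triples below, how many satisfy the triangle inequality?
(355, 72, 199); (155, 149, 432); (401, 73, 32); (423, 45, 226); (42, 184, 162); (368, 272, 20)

1

(72,199,355): 72+199 ≤ 355 → not valid
(149,155,432): 149+155 ≤ 432 → not valid
(32,73,401): 32+73 ≤ 401 → not valid
(45,226,423): 45+226 ≤ 423 → not valid
(42,162,184): 42+162 > 184 → valid
(20,272,368): 20+272 ≤ 368 → not valid
1 of the 6 triples forms a triangle.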